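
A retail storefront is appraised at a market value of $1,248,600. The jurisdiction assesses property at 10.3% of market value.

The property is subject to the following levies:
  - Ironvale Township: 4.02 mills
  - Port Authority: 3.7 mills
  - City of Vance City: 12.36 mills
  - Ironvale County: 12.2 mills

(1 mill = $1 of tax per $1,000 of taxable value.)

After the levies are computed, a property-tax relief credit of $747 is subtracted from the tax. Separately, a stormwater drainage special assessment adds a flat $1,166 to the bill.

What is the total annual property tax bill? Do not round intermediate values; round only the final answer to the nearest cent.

$4,570.40

Assessed value = $1,248,600 × 0.103 = $128,605.8
Ironvale Township: $128,605.8 × 0.00402 = $516.995316
Port Authority: $128,605.8 × 0.0037 = $475.84146
City of Vance City: $128,605.8 × 0.01236 = $1,589.567688
Ironvale County: $128,605.8 × 0.0122 = $1,568.99076
Levies subtotal = $4,151.395224
After credit = $4,151.395224 − $747 = $3,404.395224
Total = $3,404.395224 + $1,166 = $4,570.395224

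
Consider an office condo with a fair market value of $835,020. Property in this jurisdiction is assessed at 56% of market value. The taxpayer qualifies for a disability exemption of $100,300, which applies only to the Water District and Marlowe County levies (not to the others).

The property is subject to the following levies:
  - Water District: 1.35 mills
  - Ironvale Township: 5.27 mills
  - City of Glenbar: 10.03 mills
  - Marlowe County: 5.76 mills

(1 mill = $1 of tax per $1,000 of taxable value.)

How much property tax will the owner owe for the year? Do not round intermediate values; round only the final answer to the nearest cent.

$9,766.03

Assessed value = $835,020 × 0.56 = $467,611.2
Water District: ($467,611.2 − $100,300) × 0.00135 = $367,311.2 × 0.00135 = $495.87012
Ironvale Township: $467,611.2 × 0.00527 = $2,464.311024
City of Glenbar: $467,611.2 × 0.01003 = $4,690.140336
Marlowe County: ($467,611.2 − $100,300) × 0.00576 = $367,311.2 × 0.00576 = $2,115.712512
Total = $9,766.033992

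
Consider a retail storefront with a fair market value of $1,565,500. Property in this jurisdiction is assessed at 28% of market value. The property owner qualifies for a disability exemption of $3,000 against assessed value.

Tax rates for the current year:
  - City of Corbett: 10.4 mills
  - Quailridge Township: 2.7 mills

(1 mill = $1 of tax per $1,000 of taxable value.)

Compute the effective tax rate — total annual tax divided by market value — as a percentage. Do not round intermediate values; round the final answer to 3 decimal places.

Assessed value = $1,565,500 × 0.28 = $438,340
Taxable value = $438,340 − $3,000 = $435,340
City of Corbett: $435,340 × 0.0104 = $4,527.536
Quailridge Township: $435,340 × 0.0027 = $1,175.418
Total tax = $5,702.954
Effective rate = $5,702.954 ÷ $1,565,500 = 0.364% of market value

0.364%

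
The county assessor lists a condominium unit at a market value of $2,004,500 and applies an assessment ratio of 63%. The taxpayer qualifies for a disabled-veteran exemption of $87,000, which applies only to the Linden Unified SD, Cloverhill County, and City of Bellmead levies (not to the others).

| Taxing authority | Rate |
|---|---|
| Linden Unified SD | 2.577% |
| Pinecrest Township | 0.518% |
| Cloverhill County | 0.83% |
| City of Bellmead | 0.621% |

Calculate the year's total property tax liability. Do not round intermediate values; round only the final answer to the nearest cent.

$53,904.12

Assessed value = $2,004,500 × 0.63 = $1,262,835
Linden Unified SD: ($1,262,835 − $87,000) × 0.02577 = $1,175,835 × 0.02577 = $30,301.26795
Pinecrest Township: $1,262,835 × 0.00518 = $6,541.4853
Cloverhill County: ($1,262,835 − $87,000) × 0.0083 = $1,175,835 × 0.0083 = $9,759.4305
City of Bellmead: ($1,262,835 − $87,000) × 0.00621 = $1,175,835 × 0.00621 = $7,301.93535
Total = $53,904.1191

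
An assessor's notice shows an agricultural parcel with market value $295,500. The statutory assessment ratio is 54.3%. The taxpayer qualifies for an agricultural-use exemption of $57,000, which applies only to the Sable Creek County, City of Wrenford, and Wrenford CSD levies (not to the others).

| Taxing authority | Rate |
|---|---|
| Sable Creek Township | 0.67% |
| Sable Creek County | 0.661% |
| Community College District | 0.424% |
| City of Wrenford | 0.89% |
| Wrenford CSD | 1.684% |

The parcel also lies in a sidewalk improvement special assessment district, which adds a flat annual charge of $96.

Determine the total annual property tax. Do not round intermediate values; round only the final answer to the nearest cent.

Assessed value = $295,500 × 0.543 = $160,456.5
Sable Creek Township: $160,456.5 × 0.0067 = $1,075.05855
Sable Creek County: ($160,456.5 − $57,000) × 0.00661 = $103,456.5 × 0.00661 = $683.847465
Community College District: $160,456.5 × 0.00424 = $680.33556
City of Wrenford: ($160,456.5 − $57,000) × 0.0089 = $103,456.5 × 0.0089 = $920.76285
Wrenford CSD: ($160,456.5 − $57,000) × 0.01684 = $103,456.5 × 0.01684 = $1,742.20746
Levies subtotal = $5,102.211885
Total = $5,102.211885 + $96 = $5,198.211885

$5,198.21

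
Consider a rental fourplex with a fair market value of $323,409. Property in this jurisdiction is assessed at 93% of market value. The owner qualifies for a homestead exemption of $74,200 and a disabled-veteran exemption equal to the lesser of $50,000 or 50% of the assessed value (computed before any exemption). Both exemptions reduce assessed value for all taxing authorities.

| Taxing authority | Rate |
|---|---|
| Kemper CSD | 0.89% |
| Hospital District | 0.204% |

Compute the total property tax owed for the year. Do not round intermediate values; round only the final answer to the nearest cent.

Assessed value = $323,409 × 0.93 = $300,770.37
Disabled-veteran exemption = min($50,000, 50% × $300,770.37) = min($50,000, $150,385.185) = $50,000 (dollar cap binds)
Taxable value = $300,770.37 − $74,200 − $50,000 = $176,570.37
Kemper CSD: $176,570.37 × 0.0089 = $1,571.476293
Hospital District: $176,570.37 × 0.00204 = $360.2035548
Total = $1,931.6798478

$1,931.68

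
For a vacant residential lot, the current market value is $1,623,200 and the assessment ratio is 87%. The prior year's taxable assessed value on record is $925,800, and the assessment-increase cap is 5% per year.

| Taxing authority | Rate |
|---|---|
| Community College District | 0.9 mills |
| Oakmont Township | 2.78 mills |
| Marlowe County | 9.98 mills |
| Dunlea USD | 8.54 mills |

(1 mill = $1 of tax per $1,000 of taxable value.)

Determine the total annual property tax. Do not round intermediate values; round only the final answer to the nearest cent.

$21,580.40

Uncapped assessed value = $1,623,200 × 0.87 = $1,412,184
Cap limit = $925,800 × 1.05 = $972,090
Taxable assessed value = min($1,412,184, $972,090) = $972,090 (cap binds)
Community College District: $972,090 × 0.0009 = $874.881
Oakmont Township: $972,090 × 0.00278 = $2,702.4102
Marlowe County: $972,090 × 0.00998 = $9,701.4582
Dunlea USD: $972,090 × 0.00854 = $8,301.6486
Total = $21,580.398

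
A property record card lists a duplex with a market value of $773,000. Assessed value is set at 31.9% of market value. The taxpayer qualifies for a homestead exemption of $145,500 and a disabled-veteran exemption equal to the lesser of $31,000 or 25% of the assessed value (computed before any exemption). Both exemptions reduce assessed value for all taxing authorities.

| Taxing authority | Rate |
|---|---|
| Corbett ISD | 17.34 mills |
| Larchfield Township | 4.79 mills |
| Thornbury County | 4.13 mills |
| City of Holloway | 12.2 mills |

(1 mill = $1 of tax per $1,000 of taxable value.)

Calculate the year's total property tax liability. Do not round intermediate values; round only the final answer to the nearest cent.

$2,695.55

Assessed value = $773,000 × 0.319 = $246,587
Disabled-veteran exemption = min($31,000, 25% × $246,587) = min($31,000, $61,646.75) = $31,000 (dollar cap binds)
Taxable value = $246,587 − $145,500 − $31,000 = $70,087
Corbett ISD: $70,087 × 0.01734 = $1,215.30858
Larchfield Township: $70,087 × 0.00479 = $335.71673
Thornbury County: $70,087 × 0.00413 = $289.45931
City of Holloway: $70,087 × 0.0122 = $855.0614
Total = $2,695.54602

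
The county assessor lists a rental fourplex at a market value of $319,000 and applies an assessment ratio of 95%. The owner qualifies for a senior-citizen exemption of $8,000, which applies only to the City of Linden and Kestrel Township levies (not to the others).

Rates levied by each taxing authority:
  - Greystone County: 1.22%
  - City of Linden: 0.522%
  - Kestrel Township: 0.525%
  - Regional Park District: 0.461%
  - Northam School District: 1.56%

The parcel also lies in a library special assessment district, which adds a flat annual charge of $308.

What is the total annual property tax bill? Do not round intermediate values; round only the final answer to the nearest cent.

Assessed value = $319,000 × 0.95 = $303,050
Greystone County: $303,050 × 0.0122 = $3,697.21
City of Linden: ($303,050 − $8,000) × 0.00522 = $295,050 × 0.00522 = $1,540.161
Kestrel Township: ($303,050 − $8,000) × 0.00525 = $295,050 × 0.00525 = $1,549.0125
Regional Park District: $303,050 × 0.00461 = $1,397.0605
Northam School District: $303,050 × 0.0156 = $4,727.58
Levies subtotal = $12,911.024
Total = $12,911.024 + $308 = $13,219.024

$13,219.02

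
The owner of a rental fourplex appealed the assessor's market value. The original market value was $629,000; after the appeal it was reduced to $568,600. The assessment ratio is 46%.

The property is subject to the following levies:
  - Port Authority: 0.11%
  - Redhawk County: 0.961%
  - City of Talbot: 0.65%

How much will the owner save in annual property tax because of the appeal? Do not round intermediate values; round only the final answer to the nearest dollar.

Old assessed value = $629,000 × 0.46 = $289,340
New assessed value = $568,600 × 0.46 = $261,556
Combined rate = 0.0011 + 0.00961 + 0.0065 = 0.01721
Old tax = $289,340 × 0.01721 = $4,979.5414
New tax = $261,556 × 0.01721 = $4,501.37876
Reduction = $4,979.5414 − $4,501.37876 = $478.16264

$478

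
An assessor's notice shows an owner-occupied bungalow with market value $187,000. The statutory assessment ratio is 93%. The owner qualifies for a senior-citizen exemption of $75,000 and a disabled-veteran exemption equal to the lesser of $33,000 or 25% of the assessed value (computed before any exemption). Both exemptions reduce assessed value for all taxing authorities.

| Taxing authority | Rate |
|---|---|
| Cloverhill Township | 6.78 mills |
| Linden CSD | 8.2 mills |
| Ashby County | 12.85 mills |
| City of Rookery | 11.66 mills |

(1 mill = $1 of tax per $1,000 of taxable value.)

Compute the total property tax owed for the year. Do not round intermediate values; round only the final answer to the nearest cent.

Assessed value = $187,000 × 0.93 = $173,910
Disabled-veteran exemption = min($33,000, 25% × $173,910) = min($33,000, $43,477.5) = $33,000 (dollar cap binds)
Taxable value = $173,910 − $75,000 − $33,000 = $65,910
Cloverhill Township: $65,910 × 0.00678 = $446.8698
Linden CSD: $65,910 × 0.0082 = $540.462
Ashby County: $65,910 × 0.01285 = $846.9435
City of Rookery: $65,910 × 0.01166 = $768.5106
Total = $2,602.7859

$2,602.79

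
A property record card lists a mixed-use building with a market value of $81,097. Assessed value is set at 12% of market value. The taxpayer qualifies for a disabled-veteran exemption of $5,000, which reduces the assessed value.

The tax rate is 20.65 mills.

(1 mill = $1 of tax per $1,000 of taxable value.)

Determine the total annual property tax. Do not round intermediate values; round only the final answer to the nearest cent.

$97.71

Assessed value = $81,097 × 0.12 = $9,731.64
Taxable value = $9,731.64 − $5,000 = $4,731.64
Tax = $4,731.64 × 0.02065 = $97.708366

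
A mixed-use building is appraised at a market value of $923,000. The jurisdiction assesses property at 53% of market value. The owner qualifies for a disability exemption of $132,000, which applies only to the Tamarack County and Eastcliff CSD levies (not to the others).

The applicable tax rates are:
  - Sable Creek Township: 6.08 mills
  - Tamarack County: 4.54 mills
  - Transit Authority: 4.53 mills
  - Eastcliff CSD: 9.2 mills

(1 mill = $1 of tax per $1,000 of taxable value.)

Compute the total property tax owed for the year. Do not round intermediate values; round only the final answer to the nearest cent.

Assessed value = $923,000 × 0.53 = $489,190
Sable Creek Township: $489,190 × 0.00608 = $2,974.2752
Tamarack County: ($489,190 − $132,000) × 0.00454 = $357,190 × 0.00454 = $1,621.6426
Transit Authority: $489,190 × 0.00453 = $2,216.0307
Eastcliff CSD: ($489,190 − $132,000) × 0.0092 = $357,190 × 0.0092 = $3,286.148
Total = $10,098.0965

$10,098.10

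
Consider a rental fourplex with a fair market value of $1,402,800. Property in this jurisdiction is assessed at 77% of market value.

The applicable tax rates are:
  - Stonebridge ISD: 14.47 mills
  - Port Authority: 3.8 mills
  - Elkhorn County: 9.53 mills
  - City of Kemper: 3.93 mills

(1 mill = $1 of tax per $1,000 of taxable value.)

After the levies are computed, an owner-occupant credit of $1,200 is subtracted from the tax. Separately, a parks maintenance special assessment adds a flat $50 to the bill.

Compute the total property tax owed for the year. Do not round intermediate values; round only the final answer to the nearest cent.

$33,123.35

Assessed value = $1,402,800 × 0.77 = $1,080,156
Stonebridge ISD: $1,080,156 × 0.01447 = $15,629.85732
Port Authority: $1,080,156 × 0.0038 = $4,104.5928
Elkhorn County: $1,080,156 × 0.00953 = $10,293.88668
City of Kemper: $1,080,156 × 0.00393 = $4,245.01308
Levies subtotal = $34,273.34988
After credit = $34,273.34988 − $1,200 = $33,073.34988
Total = $33,073.34988 + $50 = $33,123.34988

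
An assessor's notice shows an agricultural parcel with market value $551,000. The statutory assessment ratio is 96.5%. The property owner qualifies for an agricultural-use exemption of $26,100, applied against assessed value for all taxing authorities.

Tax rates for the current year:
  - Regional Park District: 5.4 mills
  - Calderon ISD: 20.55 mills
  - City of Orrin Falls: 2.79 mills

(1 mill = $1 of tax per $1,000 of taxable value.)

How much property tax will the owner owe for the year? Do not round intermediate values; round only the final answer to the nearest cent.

Assessed value = $551,000 × 0.965 = $531,715
Taxable value = $531,715 − $26,100 = $505,615
Regional Park District: $505,615 × 0.0054 = $2,730.321
Calderon ISD: $505,615 × 0.02055 = $10,390.38825
City of Orrin Falls: $505,615 × 0.00279 = $1,410.66585
Total = $2,730.321 + $10,390.38825 + $1,410.66585 = $14,531.3751

$14,531.38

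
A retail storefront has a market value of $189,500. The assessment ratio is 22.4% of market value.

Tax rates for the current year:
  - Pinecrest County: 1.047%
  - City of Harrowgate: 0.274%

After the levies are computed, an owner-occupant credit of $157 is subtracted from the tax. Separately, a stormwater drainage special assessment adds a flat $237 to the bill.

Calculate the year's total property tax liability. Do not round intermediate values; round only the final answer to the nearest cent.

Assessed value = $189,500 × 0.224 = $42,448
Pinecrest County: $42,448 × 0.01047 = $444.43056
City of Harrowgate: $42,448 × 0.00274 = $116.30752
Levies subtotal = $560.73808
After credit = $560.73808 − $157 = $403.73808
Total = $403.73808 + $237 = $640.73808

$640.74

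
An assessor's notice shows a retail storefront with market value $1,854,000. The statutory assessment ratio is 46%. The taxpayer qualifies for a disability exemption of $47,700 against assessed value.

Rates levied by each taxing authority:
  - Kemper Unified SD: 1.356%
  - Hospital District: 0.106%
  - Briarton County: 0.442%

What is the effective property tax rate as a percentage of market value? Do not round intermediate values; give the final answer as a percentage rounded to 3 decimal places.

0.827%

Assessed value = $1,854,000 × 0.46 = $852,840
Taxable value = $852,840 − $47,700 = $805,140
Kemper Unified SD: $805,140 × 0.01356 = $10,917.6984
Hospital District: $805,140 × 0.00106 = $853.4484
Briarton County: $805,140 × 0.00442 = $3,558.7188
Total tax = $15,329.8656
Effective rate = $15,329.8656 ÷ $1,854,000 = 0.827% of market value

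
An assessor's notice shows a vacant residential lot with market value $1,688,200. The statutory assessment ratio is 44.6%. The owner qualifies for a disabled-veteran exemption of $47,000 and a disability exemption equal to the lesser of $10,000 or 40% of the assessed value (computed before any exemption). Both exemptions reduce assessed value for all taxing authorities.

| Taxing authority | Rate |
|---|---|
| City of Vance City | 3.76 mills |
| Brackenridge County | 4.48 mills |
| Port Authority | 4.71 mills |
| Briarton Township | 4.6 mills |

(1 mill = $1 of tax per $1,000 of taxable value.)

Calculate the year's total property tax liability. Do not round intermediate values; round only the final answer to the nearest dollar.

Assessed value = $1,688,200 × 0.446 = $752,937.2
Disability exemption = min($10,000, 40% × $752,937.2) = min($10,000, $301,174.88) = $10,000 (dollar cap binds)
Taxable value = $752,937.2 − $47,000 − $10,000 = $695,937.2
City of Vance City: $695,937.2 × 0.00376 = $2,616.723872
Brackenridge County: $695,937.2 × 0.00448 = $3,117.798656
Port Authority: $695,937.2 × 0.00471 = $3,277.864212
Briarton Township: $695,937.2 × 0.0046 = $3,201.31112
Total = $12,213.69786

$12,214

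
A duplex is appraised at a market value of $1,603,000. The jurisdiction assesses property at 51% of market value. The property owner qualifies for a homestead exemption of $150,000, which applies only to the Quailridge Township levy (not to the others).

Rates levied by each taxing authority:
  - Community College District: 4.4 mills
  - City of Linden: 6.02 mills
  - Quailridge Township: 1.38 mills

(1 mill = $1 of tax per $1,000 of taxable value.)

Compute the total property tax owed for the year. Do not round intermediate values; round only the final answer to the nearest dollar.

Assessed value = $1,603,000 × 0.51 = $817,530
Community College District: $817,530 × 0.0044 = $3,597.132
City of Linden: $817,530 × 0.00602 = $4,921.5306
Quailridge Township: ($817,530 − $150,000) × 0.00138 = $667,530 × 0.00138 = $921.1914
Total = $9,439.854

$9,440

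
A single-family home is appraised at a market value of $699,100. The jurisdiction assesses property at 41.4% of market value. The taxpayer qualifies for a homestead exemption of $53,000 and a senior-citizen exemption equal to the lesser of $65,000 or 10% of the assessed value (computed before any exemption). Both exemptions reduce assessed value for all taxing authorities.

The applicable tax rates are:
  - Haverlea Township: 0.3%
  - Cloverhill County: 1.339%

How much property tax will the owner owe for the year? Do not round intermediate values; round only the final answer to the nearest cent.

Assessed value = $699,100 × 0.414 = $289,427.4
Senior-citizen exemption = min($65,000, 10% × $289,427.4) = min($65,000, $28,942.74) = $28,942.74 (percentage binds)
Taxable value = $289,427.4 − $53,000 − $28,942.74 = $207,484.66
Haverlea Township: $207,484.66 × 0.003 = $622.45398
Cloverhill County: $207,484.66 × 0.01339 = $2,778.2195974
Total = $3,400.6735774

$3,400.67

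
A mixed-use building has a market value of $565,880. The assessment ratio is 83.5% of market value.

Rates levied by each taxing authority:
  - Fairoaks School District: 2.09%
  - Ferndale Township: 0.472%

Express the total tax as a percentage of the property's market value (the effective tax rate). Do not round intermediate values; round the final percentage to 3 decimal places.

2.139%

Assessed value = $565,880 × 0.835 = $472,509.8
Fairoaks School District: $472,509.8 × 0.0209 = $9,875.45482
Ferndale Township: $472,509.8 × 0.00472 = $2,230.246256
Total tax = $12,105.701076
Effective rate = $12,105.701076 ÷ $565,880 = 2.139% of market value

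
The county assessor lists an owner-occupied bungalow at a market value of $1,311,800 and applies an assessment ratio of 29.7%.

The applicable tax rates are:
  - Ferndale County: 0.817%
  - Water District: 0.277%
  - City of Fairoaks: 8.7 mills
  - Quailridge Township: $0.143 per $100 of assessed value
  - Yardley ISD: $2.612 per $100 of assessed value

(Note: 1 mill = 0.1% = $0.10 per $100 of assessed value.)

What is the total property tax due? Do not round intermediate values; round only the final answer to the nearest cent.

Assessed value = $1,311,800 × 0.297 = $389,604.6
Ferndale County: $389,604.6 × 0.00817 = $3,183.069582
Water District: $389,604.6 × 0.00277 = $1,079.204742
City of Fairoaks: $389,604.6 × 0.0087 = $3,389.56002
Quailridge Township: $389,604.6 × 0.00143 = $557.134578
Yardley ISD: $389,604.6 × 0.02612 = $10,176.472152
Total = $18,385.441074

$18,385.44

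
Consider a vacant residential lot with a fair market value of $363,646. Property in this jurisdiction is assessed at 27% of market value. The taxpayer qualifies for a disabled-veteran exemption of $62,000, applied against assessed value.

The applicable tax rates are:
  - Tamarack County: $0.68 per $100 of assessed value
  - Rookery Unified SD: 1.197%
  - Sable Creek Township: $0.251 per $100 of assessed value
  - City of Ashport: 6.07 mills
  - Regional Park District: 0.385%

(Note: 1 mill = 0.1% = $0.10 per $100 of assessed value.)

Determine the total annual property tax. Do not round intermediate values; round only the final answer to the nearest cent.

$1,128.95

Assessed value = $363,646 × 0.27 = $98,184.42
Taxable value = $98,184.42 − $62,000 = $36,184.42
Tamarack County: $36,184.42 × 0.0068 = $246.054056
Rookery Unified SD: $36,184.42 × 0.01197 = $433.1275074
Sable Creek Township: $36,184.42 × 0.00251 = $90.8228942
City of Ashport: $36,184.42 × 0.00607 = $219.6394294
Regional Park District: $36,184.42 × 0.00385 = $139.310017
Total = $1,128.953904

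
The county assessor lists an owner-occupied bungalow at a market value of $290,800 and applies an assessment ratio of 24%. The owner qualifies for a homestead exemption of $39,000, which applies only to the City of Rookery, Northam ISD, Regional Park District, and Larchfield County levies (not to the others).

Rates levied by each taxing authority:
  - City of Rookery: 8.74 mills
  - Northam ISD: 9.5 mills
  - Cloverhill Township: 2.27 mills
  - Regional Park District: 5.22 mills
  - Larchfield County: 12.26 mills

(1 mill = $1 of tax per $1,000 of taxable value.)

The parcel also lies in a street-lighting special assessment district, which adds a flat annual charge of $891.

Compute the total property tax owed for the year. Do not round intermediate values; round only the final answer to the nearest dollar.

Assessed value = $290,800 × 0.24 = $69,792
City of Rookery: ($69,792 − $39,000) × 0.00874 = $30,792 × 0.00874 = $269.12208
Northam ISD: ($69,792 − $39,000) × 0.0095 = $30,792 × 0.0095 = $292.524
Cloverhill Township: $69,792 × 0.00227 = $158.42784
Regional Park District: ($69,792 − $39,000) × 0.00522 = $30,792 × 0.00522 = $160.73424
Larchfield County: ($69,792 − $39,000) × 0.01226 = $30,792 × 0.01226 = $377.50992
Levies subtotal = $1,258.31808
Total = $1,258.31808 + $891 = $2,149.31808

$2,149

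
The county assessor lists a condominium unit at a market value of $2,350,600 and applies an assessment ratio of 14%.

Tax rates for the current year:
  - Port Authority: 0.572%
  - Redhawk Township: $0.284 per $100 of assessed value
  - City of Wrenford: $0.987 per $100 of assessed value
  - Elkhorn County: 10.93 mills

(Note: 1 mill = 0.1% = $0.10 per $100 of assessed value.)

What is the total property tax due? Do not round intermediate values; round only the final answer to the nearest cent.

$9,661.91

Assessed value = $2,350,600 × 0.14 = $329,084
Port Authority: $329,084 × 0.00572 = $1,882.36048
Redhawk Township: $329,084 × 0.00284 = $934.59856
City of Wrenford: $329,084 × 0.00987 = $3,248.05908
Elkhorn County: $329,084 × 0.01093 = $3,596.88812
Total = $9,661.90624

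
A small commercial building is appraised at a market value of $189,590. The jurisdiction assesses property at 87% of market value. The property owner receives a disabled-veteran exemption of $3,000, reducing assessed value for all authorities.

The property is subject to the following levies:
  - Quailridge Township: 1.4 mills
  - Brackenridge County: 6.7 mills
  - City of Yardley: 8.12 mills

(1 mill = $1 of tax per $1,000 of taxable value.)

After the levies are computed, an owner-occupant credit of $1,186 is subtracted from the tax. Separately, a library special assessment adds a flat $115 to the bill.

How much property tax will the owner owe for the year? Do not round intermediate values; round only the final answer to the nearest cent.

Assessed value = $189,590 × 0.87 = $164,943.3
Taxable value = $164,943.3 − $3,000 = $161,943.3
Quailridge Township: $161,943.3 × 0.0014 = $226.72062
Brackenridge County: $161,943.3 × 0.0067 = $1,085.02011
City of Yardley: $161,943.3 × 0.00812 = $1,314.979596
Levies subtotal = $2,626.720326
After credit = $2,626.720326 − $1,186 = $1,440.720326
Total = $1,440.720326 + $115 = $1,555.720326

$1,555.72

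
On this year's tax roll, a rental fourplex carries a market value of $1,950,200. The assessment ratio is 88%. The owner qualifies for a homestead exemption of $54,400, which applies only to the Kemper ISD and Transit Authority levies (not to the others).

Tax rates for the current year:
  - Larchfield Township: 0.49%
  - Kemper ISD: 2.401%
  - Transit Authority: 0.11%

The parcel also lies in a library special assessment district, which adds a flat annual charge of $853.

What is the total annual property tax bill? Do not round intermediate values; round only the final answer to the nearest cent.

Assessed value = $1,950,200 × 0.88 = $1,716,176
Larchfield Township: $1,716,176 × 0.0049 = $8,409.2624
Kemper ISD: ($1,716,176 − $54,400) × 0.02401 = $1,661,776 × 0.02401 = $39,899.24176
Transit Authority: ($1,716,176 − $54,400) × 0.0011 = $1,661,776 × 0.0011 = $1,827.9536
Levies subtotal = $50,136.45776
Total = $50,136.45776 + $853 = $50,989.45776

$50,989.46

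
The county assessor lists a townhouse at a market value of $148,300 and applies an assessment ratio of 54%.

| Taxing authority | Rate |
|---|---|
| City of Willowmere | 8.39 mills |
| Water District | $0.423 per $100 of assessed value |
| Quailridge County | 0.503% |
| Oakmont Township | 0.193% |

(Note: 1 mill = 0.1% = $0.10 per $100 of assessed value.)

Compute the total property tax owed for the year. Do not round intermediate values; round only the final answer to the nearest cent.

Assessed value = $148,300 × 0.54 = $80,082
City of Willowmere: $80,082 × 0.00839 = $671.88798
Water District: $80,082 × 0.00423 = $338.74686
Quailridge County: $80,082 × 0.00503 = $402.81246
Oakmont Township: $80,082 × 0.00193 = $154.55826
Total = $1,568.00556

$1,568.01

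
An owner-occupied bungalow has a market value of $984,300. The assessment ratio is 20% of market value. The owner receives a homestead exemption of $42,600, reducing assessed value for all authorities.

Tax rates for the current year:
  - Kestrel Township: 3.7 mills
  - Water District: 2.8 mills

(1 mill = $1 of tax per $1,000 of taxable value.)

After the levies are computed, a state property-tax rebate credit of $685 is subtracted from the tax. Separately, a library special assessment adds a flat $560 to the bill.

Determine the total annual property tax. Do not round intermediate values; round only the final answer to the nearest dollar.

Assessed value = $984,300 × 0.2 = $196,860
Taxable value = $196,860 − $42,600 = $154,260
Kestrel Township: $154,260 × 0.0037 = $570.762
Water District: $154,260 × 0.0028 = $431.928
Levies subtotal = $1,002.69
After credit = $1,002.69 − $685 = $317.69
Total = $317.69 + $560 = $877.69

$878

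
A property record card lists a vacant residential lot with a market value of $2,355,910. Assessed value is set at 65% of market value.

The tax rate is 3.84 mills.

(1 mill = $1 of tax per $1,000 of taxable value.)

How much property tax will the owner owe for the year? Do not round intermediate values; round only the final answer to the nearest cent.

Assessed value = $2,355,910 × 0.65 = $1,531,341.5
Tax = $1,531,341.5 × 0.00384 = $5,880.35136

$5,880.35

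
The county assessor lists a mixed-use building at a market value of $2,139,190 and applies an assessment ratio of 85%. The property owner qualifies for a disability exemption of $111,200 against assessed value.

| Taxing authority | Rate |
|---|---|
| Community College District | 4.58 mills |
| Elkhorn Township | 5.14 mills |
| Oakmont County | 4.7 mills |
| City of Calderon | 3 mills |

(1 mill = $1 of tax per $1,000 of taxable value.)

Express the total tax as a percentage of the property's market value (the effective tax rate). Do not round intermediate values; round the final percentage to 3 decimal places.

1.390%

Assessed value = $2,139,190 × 0.85 = $1,818,311.5
Taxable value = $1,818,311.5 − $111,200 = $1,707,111.5
Community College District: $1,707,111.5 × 0.00458 = $7,818.57067
Elkhorn Township: $1,707,111.5 × 0.00514 = $8,774.55311
Oakmont County: $1,707,111.5 × 0.0047 = $8,023.42405
City of Calderon: $1,707,111.5 × 0.003 = $5,121.3345
Total tax = $29,737.88233
Effective rate = $29,737.88233 ÷ $2,139,190 = 1.390% of market value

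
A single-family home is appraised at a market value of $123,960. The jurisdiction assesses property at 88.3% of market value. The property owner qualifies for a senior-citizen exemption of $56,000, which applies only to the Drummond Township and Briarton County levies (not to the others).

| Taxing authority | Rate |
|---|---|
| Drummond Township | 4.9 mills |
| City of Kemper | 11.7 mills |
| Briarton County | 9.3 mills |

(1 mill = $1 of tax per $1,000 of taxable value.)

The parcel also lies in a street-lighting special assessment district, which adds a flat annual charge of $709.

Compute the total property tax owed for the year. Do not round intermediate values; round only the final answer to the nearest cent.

Assessed value = $123,960 × 0.883 = $109,456.68
Drummond Township: ($109,456.68 − $56,000) × 0.0049 = $53,456.68 × 0.0049 = $261.937732
City of Kemper: $109,456.68 × 0.0117 = $1,280.643156
Briarton County: ($109,456.68 − $56,000) × 0.0093 = $53,456.68 × 0.0093 = $497.147124
Levies subtotal = $2,039.728012
Total = $2,039.728012 + $709 = $2,748.728012

$2,748.73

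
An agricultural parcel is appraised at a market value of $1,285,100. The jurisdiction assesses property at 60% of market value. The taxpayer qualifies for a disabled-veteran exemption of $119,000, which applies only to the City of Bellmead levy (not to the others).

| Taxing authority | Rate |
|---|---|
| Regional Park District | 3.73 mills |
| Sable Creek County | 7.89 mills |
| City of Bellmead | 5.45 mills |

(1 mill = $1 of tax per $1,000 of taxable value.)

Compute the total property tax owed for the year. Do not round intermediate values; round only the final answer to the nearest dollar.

Assessed value = $1,285,100 × 0.6 = $771,060
Regional Park District: $771,060 × 0.00373 = $2,876.0538
Sable Creek County: $771,060 × 0.00789 = $6,083.6634
City of Bellmead: ($771,060 − $119,000) × 0.00545 = $652,060 × 0.00545 = $3,553.727
Total = $12,513.4442

$12,513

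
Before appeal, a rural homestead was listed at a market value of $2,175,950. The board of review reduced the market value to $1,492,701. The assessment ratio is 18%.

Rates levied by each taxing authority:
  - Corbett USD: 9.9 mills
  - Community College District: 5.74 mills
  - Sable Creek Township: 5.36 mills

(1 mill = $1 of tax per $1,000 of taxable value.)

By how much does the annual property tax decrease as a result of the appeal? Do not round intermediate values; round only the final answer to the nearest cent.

$2,582.68

Old assessed value = $2,175,950 × 0.18 = $391,671
New assessed value = $1,492,701 × 0.18 = $268,686.18
Combined rate = 0.0099 + 0.00574 + 0.00536 = 0.021
Old tax = $391,671 × 0.021 = $8,225.091
New tax = $268,686.18 × 0.021 = $5,642.40978
Reduction = $8,225.091 − $5,642.40978 = $2,582.68122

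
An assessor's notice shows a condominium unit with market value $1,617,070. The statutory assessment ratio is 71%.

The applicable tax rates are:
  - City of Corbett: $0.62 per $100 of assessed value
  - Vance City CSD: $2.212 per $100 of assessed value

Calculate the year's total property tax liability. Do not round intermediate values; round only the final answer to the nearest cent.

$32,514.75

Assessed value = $1,617,070 × 0.71 = $1,148,119.7
City of Corbett: $1,148,119.7 × 0.0062 = $7,118.34214
Vance City CSD: $1,148,119.7 × 0.02212 = $25,396.407764
Total = $7,118.34214 + $25,396.407764 = $32,514.749904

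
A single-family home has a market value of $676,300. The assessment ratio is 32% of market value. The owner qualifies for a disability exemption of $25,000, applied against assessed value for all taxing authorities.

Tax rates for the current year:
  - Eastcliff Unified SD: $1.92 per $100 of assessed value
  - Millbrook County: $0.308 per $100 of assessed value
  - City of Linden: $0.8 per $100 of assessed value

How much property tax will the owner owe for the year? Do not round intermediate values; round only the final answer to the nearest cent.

$5,796.08

Assessed value = $676,300 × 0.32 = $216,416
Taxable value = $216,416 − $25,000 = $191,416
Eastcliff Unified SD: $191,416 × 0.0192 = $3,675.1872
Millbrook County: $191,416 × 0.00308 = $589.56128
City of Linden: $191,416 × 0.008 = $1,531.328
Total = $3,675.1872 + $589.56128 + $1,531.328 = $5,796.07648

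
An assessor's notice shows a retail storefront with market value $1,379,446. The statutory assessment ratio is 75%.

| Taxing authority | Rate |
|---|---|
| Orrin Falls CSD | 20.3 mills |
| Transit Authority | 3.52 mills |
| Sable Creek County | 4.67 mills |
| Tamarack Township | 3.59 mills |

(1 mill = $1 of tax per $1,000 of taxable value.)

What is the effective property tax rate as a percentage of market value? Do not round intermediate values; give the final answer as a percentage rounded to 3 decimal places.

Assessed value = $1,379,446 × 0.75 = $1,034,584.5
Orrin Falls CSD: $1,034,584.5 × 0.0203 = $21,002.06535
Transit Authority: $1,034,584.5 × 0.00352 = $3,641.73744
Sable Creek County: $1,034,584.5 × 0.00467 = $4,831.509615
Tamarack Township: $1,034,584.5 × 0.00359 = $3,714.158355
Total tax = $33,189.47076
Effective rate = $33,189.47076 ÷ $1,379,446 = 2.406% of market value

2.406%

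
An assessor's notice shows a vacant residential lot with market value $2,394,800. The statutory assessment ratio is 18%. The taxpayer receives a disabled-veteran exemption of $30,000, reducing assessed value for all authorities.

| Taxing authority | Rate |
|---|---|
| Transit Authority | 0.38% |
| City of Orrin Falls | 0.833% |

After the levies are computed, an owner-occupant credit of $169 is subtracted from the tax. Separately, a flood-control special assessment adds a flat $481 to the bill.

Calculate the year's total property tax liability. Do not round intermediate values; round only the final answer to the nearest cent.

Assessed value = $2,394,800 × 0.18 = $431,064
Taxable value = $431,064 − $30,000 = $401,064
Transit Authority: $401,064 × 0.0038 = $1,524.0432
City of Orrin Falls: $401,064 × 0.00833 = $3,340.86312
Levies subtotal = $4,864.90632
After credit = $4,864.90632 − $169 = $4,695.90632
Total = $4,695.90632 + $481 = $5,176.90632

$5,176.91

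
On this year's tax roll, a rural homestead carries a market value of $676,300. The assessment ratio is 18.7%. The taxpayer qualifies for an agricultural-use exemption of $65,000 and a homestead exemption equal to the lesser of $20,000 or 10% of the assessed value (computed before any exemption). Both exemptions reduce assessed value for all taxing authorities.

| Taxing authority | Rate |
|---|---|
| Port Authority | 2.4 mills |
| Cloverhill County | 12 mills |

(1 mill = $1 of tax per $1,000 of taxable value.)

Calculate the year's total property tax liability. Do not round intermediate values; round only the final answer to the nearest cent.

Assessed value = $676,300 × 0.187 = $126,468.1
Homestead exemption = min($20,000, 10% × $126,468.1) = min($20,000, $12,646.81) = $12,646.81 (percentage binds)
Taxable value = $126,468.1 − $65,000 − $12,646.81 = $48,821.29
Port Authority: $48,821.29 × 0.0024 = $117.171096
Cloverhill County: $48,821.29 × 0.012 = $585.85548
Total = $703.026576

$703.03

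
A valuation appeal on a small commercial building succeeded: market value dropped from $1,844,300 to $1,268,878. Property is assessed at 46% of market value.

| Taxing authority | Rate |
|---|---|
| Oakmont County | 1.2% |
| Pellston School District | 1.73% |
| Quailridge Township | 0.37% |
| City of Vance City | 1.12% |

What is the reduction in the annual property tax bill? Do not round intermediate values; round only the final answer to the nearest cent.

Old assessed value = $1,844,300 × 0.46 = $848,378
New assessed value = $1,268,878 × 0.46 = $583,683.88
Combined rate = 0.012 + 0.0173 + 0.0037 + 0.0112 = 0.0442
Old tax = $848,378 × 0.0442 = $37,498.3076
New tax = $583,683.88 × 0.0442 = $25,798.827496
Reduction = $37,498.3076 − $25,798.827496 = $11,699.480104

$11,699.48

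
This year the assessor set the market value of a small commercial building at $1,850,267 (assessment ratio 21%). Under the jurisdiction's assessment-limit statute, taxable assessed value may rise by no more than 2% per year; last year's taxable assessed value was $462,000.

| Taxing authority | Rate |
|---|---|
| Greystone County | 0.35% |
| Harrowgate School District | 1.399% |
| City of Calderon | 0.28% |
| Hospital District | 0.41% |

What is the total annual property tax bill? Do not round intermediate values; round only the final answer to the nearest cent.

$9,476.88

Uncapped assessed value = $1,850,267 × 0.21 = $388,556.07
Cap limit = $462,000 × 1.02 = $471,240
Taxable assessed value = min($388,556.07, $471,240) = $388,556.07 (cap does not bind)
Greystone County: $388,556.07 × 0.0035 = $1,359.946245
Harrowgate School District: $388,556.07 × 0.01399 = $5,435.8994193
City of Calderon: $388,556.07 × 0.0028 = $1,087.956996
Hospital District: $388,556.07 × 0.0041 = $1,593.079887
Total = $9,476.8825473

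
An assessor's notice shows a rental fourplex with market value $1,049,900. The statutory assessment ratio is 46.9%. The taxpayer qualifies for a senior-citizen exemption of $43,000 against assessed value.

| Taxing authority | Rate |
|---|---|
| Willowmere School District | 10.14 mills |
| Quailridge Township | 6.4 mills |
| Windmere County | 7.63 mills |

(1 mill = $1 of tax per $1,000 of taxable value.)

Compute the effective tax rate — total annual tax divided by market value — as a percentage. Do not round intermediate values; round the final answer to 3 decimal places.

1.035%

Assessed value = $1,049,900 × 0.469 = $492,403.1
Taxable value = $492,403.1 − $43,000 = $449,403.1
Willowmere School District: $449,403.1 × 0.01014 = $4,556.947434
Quailridge Township: $449,403.1 × 0.0064 = $2,876.17984
Windmere County: $449,403.1 × 0.00763 = $3,428.945653
Total tax = $10,862.072927
Effective rate = $10,862.072927 ÷ $1,049,900 = 1.035% of market value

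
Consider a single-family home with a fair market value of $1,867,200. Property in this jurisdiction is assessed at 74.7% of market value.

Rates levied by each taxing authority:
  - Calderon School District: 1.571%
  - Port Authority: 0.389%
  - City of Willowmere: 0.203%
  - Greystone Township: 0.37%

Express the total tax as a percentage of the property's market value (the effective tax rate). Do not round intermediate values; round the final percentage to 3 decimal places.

1.892%

Assessed value = $1,867,200 × 0.747 = $1,394,798.4
Calderon School District: $1,394,798.4 × 0.01571 = $21,912.282864
Port Authority: $1,394,798.4 × 0.00389 = $5,425.765776
City of Willowmere: $1,394,798.4 × 0.00203 = $2,831.440752
Greystone Township: $1,394,798.4 × 0.0037 = $5,160.75408
Total tax = $35,330.243472
Effective rate = $35,330.243472 ÷ $1,867,200 = 1.892% of market value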